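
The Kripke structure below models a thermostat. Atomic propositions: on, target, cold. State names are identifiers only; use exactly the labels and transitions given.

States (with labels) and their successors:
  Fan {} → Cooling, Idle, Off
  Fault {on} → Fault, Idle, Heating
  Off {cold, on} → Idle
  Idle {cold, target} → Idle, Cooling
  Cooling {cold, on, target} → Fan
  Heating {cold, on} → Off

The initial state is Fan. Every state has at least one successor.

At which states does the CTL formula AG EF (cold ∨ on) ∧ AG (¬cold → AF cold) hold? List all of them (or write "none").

{Fan, Off, Idle, Cooling, Heating}

States satisfying EF (cold ∨ on): {Fan, Fault, Off, Idle, Cooling, Heating}.
States satisfying AG EF (cold ∨ on): {Fan, Fault, Off, Idle, Cooling, Heating}.
States satisfying ¬cold → AF cold: {Fan, Off, Idle, Cooling, Heating}.
States satisfying AG (¬cold → AF cold): {Fan, Off, Idle, Cooling, Heating}.
States satisfying AG EF (cold ∨ on) ∧ AG (¬cold → AF cold): {Fan, Off, Idle, Cooling, Heating}.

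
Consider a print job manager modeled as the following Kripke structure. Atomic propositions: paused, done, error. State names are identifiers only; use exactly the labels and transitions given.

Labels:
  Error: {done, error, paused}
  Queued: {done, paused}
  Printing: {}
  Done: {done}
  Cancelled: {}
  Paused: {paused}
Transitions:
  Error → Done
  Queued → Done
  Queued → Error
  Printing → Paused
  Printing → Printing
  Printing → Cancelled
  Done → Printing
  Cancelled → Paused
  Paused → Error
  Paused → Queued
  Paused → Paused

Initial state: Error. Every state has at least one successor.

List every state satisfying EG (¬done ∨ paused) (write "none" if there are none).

{Printing, Cancelled, Paused}

States satisfying ¬done ∨ paused: {Error, Queued, Printing, Cancelled, Paused}.
States satisfying EG (¬done ∨ paused): {Printing, Cancelled, Paused}.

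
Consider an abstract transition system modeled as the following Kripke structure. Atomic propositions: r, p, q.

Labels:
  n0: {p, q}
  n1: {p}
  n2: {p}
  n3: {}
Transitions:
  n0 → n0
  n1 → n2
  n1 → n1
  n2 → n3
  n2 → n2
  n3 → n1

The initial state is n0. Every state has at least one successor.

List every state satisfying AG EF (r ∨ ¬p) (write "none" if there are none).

States satisfying EF (r ∨ ¬p): {n1, n2, n3}.
States satisfying AG EF (r ∨ ¬p): {n1, n2, n3}.

{n1, n2, n3}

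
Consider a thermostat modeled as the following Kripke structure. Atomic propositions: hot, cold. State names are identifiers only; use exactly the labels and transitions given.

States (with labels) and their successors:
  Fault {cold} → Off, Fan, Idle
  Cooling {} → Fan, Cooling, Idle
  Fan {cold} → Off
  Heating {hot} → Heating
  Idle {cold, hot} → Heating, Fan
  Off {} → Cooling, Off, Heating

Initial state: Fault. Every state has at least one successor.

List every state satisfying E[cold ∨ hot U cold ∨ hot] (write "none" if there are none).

States satisfying cold ∨ hot: {Fault, Fan, Heating, Idle}.
States satisfying E[cold ∨ hot U cold ∨ hot]: {Fault, Fan, Heating, Idle}.

{Fault, Fan, Heating, Idle}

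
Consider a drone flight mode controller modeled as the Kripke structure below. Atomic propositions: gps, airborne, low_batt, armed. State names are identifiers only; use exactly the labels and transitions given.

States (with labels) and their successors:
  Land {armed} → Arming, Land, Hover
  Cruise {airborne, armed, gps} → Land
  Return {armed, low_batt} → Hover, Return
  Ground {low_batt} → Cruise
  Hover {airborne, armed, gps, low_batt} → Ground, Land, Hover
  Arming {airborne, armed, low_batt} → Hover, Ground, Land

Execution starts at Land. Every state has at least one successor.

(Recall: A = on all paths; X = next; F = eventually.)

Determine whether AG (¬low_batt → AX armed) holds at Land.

Satisfied

States satisfying ¬low_batt → AX armed: {Land, Cruise, Return, Ground, Hover, Arming}.
States satisfying AG (¬low_batt → AX armed): {Land, Cruise, Return, Ground, Hover, Arming}.
Every state reachable from Land satisfies ¬low_batt → AX armed.
Land ∈ Sat(AG (¬low_batt → AX armed)).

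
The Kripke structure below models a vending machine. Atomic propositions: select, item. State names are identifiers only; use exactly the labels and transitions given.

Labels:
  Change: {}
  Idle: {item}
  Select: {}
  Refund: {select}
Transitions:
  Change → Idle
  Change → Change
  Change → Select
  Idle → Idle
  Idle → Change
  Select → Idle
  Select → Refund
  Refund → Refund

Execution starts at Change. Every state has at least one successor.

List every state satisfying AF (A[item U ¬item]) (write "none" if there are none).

States satisfying A[item U ¬item]: {Change, Select, Refund}.
States satisfying AF (A[item U ¬item]): {Change, Select, Refund}.

{Change, Select, Refund}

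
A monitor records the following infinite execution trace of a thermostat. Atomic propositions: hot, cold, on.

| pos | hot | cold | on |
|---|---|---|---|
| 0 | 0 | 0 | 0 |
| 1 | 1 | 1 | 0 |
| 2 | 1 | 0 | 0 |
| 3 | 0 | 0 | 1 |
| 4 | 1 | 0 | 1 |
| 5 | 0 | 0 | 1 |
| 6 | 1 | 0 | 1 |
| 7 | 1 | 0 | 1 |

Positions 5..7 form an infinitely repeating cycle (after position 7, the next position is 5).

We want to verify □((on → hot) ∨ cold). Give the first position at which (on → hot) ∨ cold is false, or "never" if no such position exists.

3

Check (on → hot) ∨ cold at each position in order: 0 ✓, 1 ✓, 2 ✓.
At position 3 the labels are {on}, so (on → hot) ∨ cold is false there. This is the first violation.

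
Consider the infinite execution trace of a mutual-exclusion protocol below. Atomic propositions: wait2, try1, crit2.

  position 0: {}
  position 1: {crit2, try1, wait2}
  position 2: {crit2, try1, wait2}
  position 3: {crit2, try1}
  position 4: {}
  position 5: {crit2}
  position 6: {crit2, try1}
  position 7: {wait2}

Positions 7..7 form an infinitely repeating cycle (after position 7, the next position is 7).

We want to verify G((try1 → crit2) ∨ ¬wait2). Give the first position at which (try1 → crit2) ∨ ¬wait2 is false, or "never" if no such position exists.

never

(try1 → crit2) ∨ ¬wait2 holds at every position 0..7, and those are all the positions the trace ever visits, so the invariant G((try1 → crit2) ∨ ¬wait2) is never violated.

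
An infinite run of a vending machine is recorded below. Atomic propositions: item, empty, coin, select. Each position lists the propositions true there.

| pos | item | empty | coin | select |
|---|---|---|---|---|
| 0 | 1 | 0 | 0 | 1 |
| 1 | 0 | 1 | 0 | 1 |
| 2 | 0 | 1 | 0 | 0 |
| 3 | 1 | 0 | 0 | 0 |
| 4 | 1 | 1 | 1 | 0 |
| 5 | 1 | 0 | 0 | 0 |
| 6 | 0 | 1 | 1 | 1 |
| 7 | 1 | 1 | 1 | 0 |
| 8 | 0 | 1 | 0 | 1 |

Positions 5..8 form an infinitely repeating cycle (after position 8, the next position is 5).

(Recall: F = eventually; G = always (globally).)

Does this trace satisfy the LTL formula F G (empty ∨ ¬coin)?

G (empty ∨ ¬coin) holds at position 0, which is reachable from 0, so F G (empty ∨ ¬coin) holds.

Satisfied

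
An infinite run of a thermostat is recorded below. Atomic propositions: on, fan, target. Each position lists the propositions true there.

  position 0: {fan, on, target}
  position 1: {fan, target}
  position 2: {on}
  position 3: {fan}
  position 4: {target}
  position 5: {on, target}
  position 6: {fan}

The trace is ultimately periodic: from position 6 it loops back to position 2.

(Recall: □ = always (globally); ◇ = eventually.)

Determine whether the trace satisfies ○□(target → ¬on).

No

The position after 0 is 1; □(target → ¬on) is false there.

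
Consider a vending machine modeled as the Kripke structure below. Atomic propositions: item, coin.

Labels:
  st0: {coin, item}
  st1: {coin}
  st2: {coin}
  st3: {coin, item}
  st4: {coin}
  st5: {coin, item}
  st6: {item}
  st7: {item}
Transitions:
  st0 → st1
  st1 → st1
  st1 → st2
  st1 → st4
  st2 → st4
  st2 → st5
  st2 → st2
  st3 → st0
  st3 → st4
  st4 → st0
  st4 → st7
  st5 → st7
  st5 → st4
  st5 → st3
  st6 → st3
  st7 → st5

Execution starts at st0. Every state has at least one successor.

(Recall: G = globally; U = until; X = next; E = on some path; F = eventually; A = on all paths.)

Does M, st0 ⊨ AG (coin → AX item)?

States satisfying coin → AX item: {st4, st6, st7}.
States satisfying AG (coin → AX item): ∅.
st0 is reachable from st0 and violates coin → AX item, so AG fails at st0.
st0 ∉ Sat(AG (coin → AX item)).

No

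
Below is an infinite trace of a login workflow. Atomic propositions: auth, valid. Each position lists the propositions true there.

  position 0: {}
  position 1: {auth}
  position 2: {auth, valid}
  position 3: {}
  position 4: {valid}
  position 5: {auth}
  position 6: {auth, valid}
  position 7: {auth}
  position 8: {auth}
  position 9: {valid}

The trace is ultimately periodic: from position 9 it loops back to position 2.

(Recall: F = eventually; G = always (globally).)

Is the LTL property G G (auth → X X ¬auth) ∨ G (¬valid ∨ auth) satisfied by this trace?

Violated

G (auth → X X ¬auth) must hold at every position from 0 onward. It fails at position 0, so G G (auth → X X ¬auth) is false.
¬valid ∨ auth must hold at every position from 0 onward. It fails at position 4, so G (¬valid ∨ auth) is false.
At position 0: G G (auth → X X ¬auth) is false; G (¬valid ∨ auth) is false; so G G (auth → X X ¬auth) ∨ G (¬valid ∨ auth) is false.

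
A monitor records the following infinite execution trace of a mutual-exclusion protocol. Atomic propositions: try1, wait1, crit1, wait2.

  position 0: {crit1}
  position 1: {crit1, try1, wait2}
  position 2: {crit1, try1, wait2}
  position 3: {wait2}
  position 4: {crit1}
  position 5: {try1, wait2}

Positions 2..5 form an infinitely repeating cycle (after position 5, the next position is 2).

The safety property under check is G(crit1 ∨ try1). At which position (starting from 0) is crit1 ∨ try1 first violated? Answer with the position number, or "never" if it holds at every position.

3

Check crit1 ∨ try1 at each position in order: 0 ✓, 1 ✓, 2 ✓.
At position 3 the labels are {wait2}, so crit1 ∨ try1 is false there. This is the first violation.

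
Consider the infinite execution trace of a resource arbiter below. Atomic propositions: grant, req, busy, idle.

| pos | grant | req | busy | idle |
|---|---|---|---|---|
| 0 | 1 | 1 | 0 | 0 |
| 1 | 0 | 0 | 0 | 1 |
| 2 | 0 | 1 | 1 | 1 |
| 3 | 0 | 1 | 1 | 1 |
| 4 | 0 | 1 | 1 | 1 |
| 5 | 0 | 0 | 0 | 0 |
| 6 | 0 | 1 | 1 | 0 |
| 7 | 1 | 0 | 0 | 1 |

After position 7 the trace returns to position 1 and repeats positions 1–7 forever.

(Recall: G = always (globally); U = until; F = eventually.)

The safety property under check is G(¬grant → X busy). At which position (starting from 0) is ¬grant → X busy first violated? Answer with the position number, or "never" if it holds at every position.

4

Check ¬grant → X busy at each position in order: 0 ✓, 1 ✓, 2 ✓, 3 ✓.
At position 4 the labels are {busy, idle, req} and the next position 5 has {}, so ¬grant → X busy is false there. This is the first violation.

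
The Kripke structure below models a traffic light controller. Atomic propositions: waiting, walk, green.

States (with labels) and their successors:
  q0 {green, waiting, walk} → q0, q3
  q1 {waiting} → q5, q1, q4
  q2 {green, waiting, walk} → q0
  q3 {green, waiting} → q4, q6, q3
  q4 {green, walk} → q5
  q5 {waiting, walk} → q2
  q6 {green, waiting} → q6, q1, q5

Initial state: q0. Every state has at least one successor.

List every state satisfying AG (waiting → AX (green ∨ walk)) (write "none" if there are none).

States satisfying waiting → AX (green ∨ walk): {q0, q2, q3, q4, q5}.
States satisfying AG (waiting → AX (green ∨ walk)): ∅.

none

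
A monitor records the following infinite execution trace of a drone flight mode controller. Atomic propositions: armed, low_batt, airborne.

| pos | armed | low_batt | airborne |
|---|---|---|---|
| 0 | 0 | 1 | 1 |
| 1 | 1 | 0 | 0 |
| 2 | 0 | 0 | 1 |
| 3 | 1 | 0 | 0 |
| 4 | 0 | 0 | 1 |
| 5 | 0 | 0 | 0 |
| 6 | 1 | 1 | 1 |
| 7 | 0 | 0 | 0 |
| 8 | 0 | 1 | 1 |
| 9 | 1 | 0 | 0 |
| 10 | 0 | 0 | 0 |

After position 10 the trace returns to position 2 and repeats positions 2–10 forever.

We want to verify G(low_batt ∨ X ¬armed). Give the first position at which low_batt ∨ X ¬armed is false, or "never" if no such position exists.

2

Check low_batt ∨ X ¬armed at each position in order: 0 ✓, 1 ✓.
At position 2 the labels are {airborne} and the next position 3 has {armed}, so low_batt ∨ X ¬armed is false there. This is the first violation.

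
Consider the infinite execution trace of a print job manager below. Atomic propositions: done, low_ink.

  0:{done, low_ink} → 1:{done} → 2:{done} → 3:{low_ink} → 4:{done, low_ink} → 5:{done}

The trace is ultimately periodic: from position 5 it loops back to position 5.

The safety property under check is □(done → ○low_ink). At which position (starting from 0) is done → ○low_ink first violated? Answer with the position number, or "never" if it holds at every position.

0

At position 0 the labels are {done, low_ink} and the next position 1 has {done}, so done → ○low_ink is false there. This is the first violation.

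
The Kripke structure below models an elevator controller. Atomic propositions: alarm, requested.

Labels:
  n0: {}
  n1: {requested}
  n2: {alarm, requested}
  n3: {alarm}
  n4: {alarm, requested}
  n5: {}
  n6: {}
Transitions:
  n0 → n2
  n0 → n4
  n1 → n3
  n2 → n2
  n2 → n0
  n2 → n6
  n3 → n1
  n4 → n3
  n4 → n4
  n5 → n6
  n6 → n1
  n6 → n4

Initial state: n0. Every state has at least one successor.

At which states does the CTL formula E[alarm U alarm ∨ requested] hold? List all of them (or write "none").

{n1, n2, n3, n4}

States satisfying alarm: {n2, n3, n4}.
States satisfying alarm ∨ requested: {n1, n2, n3, n4}.
States satisfying E[alarm U alarm ∨ requested]: {n1, n2, n3, n4}.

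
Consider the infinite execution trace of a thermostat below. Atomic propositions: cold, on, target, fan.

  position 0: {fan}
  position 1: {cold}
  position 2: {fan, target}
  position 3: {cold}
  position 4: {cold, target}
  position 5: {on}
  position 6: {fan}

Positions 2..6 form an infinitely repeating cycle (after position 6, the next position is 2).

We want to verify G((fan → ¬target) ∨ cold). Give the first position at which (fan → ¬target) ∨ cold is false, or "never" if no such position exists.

2

Check (fan → ¬target) ∨ cold at each position in order: 0 ✓, 1 ✓.
At position 2 the labels are {fan, target}, so (fan → ¬target) ∨ cold is false there. This is the first violation.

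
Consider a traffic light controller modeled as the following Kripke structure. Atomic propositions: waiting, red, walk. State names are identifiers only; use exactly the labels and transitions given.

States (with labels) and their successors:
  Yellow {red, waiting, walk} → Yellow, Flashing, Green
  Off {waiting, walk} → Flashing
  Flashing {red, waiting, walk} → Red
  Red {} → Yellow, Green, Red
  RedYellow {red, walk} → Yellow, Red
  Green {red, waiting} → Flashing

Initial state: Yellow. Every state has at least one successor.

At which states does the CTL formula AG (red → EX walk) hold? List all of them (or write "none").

none

States satisfying red → EX walk: {Yellow, Off, Red, RedYellow, Green}.
States satisfying AG (red → EX walk): ∅.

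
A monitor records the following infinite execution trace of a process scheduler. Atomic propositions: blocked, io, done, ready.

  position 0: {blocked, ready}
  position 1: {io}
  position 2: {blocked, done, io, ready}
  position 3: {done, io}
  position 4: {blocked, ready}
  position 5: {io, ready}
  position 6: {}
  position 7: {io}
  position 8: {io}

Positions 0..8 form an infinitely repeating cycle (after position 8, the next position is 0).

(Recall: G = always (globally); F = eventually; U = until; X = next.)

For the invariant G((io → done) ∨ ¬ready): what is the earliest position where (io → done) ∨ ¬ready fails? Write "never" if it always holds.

5

Check (io → done) ∨ ¬ready at each position in order: 0 ✓, 1 ✓, 2 ✓, 3 ✓, 4 ✓.
At position 5 the labels are {io, ready}, so (io → done) ∨ ¬ready is false there. This is the first violation.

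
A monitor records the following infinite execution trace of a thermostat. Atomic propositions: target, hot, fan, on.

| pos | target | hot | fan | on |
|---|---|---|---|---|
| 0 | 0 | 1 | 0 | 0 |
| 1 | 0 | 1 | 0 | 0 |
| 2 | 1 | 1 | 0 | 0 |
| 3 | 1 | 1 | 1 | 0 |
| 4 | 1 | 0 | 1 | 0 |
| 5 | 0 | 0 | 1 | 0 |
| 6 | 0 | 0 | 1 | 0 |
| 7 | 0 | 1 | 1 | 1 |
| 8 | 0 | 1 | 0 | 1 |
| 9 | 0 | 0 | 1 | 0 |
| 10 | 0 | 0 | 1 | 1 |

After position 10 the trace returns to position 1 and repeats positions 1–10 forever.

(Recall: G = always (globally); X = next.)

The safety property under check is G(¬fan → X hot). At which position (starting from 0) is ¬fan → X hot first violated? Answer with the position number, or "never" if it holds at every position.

Check ¬fan → X hot at each position in order: 0 ✓, 1 ✓, 2 ✓, 3 ✓, 4 ✓, 5 ✓, 6 ✓, 7 ✓.
At position 8 the labels are {hot, on} and the next position 9 has {fan}, so ¬fan → X hot is false there. This is the first violation.

8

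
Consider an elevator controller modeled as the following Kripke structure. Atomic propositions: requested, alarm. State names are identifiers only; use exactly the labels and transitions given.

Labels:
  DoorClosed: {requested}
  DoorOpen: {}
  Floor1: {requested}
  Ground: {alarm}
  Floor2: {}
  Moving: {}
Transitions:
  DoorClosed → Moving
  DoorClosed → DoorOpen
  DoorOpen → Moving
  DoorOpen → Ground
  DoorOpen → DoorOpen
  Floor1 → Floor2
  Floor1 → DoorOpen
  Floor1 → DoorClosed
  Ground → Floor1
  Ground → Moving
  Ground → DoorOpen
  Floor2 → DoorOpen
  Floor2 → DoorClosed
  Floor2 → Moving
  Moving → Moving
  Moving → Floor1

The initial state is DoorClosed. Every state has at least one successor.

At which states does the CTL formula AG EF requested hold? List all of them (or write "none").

{DoorClosed, DoorOpen, Floor1, Ground, Floor2, Moving}

States satisfying EF requested: {DoorClosed, DoorOpen, Floor1, Ground, Floor2, Moving}.
States satisfying AG EF requested: {DoorClosed, DoorOpen, Floor1, Ground, Floor2, Moving}.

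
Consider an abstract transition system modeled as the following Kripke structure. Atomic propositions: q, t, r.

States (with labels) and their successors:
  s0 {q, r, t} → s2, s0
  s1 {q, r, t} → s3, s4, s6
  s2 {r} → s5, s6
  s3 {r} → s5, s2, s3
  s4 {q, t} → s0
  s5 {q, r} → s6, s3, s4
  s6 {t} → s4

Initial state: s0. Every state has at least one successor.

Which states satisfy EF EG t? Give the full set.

{s0, s1, s2, s3, s4, s5, s6}

States satisfying EG t: {s0, s1, s4, s6}.
States satisfying EF EG t: {s0, s1, s2, s3, s4, s5, s6}.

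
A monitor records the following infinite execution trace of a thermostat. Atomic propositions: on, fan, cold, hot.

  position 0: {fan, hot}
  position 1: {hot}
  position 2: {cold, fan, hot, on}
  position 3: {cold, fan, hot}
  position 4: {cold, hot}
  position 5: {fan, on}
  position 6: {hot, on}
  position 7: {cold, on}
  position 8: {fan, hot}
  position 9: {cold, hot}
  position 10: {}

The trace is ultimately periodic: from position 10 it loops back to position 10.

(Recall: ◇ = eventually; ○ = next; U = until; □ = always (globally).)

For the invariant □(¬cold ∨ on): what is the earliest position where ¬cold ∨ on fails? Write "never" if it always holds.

Check ¬cold ∨ on at each position in order: 0 ✓, 1 ✓, 2 ✓.
At position 3 the labels are {cold, fan, hot}, so ¬cold ∨ on is false there. This is the first violation.

3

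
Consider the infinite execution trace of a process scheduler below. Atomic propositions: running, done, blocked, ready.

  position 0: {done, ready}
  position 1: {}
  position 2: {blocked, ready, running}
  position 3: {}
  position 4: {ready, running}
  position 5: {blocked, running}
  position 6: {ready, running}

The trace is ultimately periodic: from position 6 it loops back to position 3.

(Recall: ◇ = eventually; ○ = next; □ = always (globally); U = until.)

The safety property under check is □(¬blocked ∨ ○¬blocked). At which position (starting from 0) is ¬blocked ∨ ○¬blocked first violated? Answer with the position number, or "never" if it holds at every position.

never

¬blocked ∨ ○¬blocked holds at every position 0..6, and those are all the positions the trace ever visits, so the invariant □(¬blocked ∨ ○¬blocked) is never violated.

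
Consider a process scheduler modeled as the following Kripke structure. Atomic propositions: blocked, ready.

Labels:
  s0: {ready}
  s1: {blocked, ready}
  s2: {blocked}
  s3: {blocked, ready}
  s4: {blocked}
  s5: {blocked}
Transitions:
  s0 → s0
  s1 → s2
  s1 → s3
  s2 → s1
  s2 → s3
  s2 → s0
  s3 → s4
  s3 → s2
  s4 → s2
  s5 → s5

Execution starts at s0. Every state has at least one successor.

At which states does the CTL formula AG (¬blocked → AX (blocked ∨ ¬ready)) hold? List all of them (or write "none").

{s5}

States satisfying ¬blocked → AX (blocked ∨ ¬ready): {s1, s2, s3, s4, s5}.
States satisfying AG (¬blocked → AX (blocked ∨ ¬ready)): {s5}.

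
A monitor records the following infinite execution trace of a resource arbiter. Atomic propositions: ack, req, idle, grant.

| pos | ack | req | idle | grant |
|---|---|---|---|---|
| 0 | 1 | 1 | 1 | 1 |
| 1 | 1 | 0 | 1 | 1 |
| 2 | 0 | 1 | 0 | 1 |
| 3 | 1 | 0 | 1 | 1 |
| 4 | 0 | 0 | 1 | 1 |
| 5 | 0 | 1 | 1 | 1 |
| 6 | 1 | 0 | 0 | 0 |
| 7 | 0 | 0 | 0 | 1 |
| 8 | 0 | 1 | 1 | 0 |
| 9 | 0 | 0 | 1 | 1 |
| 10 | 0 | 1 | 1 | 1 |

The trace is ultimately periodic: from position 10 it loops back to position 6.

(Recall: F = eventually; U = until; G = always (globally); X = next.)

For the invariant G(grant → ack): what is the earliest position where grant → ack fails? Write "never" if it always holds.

2

Check grant → ack at each position in order: 0 ✓, 1 ✓.
At position 2 the labels are {grant, req}, so grant → ack is false there. This is the first violation.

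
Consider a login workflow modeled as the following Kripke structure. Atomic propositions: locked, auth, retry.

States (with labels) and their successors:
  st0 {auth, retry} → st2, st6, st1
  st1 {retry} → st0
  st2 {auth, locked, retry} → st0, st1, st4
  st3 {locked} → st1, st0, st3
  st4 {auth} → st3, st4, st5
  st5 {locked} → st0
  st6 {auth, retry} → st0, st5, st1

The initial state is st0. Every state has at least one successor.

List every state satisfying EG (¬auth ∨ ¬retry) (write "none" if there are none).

States satisfying ¬auth ∨ ¬retry: {st1, st3, st4, st5}.
States satisfying EG (¬auth ∨ ¬retry): {st3, st4}.

{st3, st4}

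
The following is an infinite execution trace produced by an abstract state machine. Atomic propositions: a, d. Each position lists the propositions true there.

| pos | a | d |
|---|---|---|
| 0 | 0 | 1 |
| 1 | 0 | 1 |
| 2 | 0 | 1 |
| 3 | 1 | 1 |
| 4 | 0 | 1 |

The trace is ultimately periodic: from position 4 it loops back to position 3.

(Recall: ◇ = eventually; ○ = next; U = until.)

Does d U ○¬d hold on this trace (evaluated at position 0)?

○¬d never holds along the trace, so d U ○¬d is false.

Does not hold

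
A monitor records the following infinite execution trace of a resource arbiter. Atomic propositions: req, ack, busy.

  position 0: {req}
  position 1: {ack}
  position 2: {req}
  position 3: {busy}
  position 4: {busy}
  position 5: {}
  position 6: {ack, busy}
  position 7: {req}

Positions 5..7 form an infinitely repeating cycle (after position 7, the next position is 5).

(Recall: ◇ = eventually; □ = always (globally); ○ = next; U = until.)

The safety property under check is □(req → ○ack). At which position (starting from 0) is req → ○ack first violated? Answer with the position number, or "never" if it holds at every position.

2

Check req → ○ack at each position in order: 0 ✓, 1 ✓.
At position 2 the labels are {req} and the next position 3 has {busy}, so req → ○ack is false there. This is the first violation.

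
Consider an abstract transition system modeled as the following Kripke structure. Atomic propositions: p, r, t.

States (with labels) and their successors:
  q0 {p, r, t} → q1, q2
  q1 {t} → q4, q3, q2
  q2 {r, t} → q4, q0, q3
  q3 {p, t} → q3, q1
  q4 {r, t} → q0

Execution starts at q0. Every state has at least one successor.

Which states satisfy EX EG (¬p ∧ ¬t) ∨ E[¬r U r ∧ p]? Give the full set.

States satisfying EG (¬p ∧ ¬t): ∅.
States satisfying EX EG (¬p ∧ ¬t): ∅.
States satisfying ¬r: {q1, q3}.
States satisfying r ∧ p: {q0}.
States satisfying E[¬r U r ∧ p]: {q0}.
States satisfying EX EG (¬p ∧ ¬t) ∨ E[¬r U r ∧ p]: {q0}.

{q0}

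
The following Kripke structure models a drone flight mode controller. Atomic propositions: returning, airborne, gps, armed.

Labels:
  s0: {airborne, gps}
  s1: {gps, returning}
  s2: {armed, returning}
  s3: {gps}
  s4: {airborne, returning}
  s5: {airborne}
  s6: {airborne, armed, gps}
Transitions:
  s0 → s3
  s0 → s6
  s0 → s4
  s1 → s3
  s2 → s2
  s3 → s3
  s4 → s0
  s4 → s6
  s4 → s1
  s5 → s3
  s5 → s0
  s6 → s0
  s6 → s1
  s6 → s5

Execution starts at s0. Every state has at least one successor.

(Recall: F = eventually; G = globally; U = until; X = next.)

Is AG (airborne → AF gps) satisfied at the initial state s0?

States satisfying airborne → AF gps: {s0, s1, s2, s3, s4, s5, s6}.
States satisfying AG (airborne → AF gps): {s0, s1, s2, s3, s4, s5, s6}.
Every state reachable from s0 satisfies airborne → AF gps.
s0 ∈ Sat(AG (airborne → AF gps)).

Yes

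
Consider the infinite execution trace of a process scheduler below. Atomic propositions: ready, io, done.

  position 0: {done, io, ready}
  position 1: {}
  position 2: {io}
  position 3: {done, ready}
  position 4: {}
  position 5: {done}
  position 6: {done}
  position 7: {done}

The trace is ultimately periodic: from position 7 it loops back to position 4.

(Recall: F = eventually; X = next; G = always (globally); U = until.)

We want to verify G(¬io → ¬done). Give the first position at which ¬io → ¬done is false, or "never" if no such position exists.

Check ¬io → ¬done at each position in order: 0 ✓, 1 ✓, 2 ✓.
At position 3 the labels are {done, ready}, so ¬io → ¬done is false there. This is the first violation.

3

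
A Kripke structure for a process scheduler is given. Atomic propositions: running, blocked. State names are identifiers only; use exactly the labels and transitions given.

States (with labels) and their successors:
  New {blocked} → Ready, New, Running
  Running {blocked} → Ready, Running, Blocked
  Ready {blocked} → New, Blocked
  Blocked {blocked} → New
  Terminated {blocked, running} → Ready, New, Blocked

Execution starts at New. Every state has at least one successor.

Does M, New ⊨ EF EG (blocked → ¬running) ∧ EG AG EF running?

States satisfying EG (blocked → ¬running): {New, Running, Ready, Blocked}.
States satisfying EF EG (blocked → ¬running): {New, Running, Ready, Blocked, Terminated}.
States satisfying AG EF running: ∅.
States satisfying EG AG EF running: ∅.
States satisfying EF EG (blocked → ¬running) ∧ EG AG EF running: ∅.
New ∉ Sat(EF EG (blocked → ¬running) ∧ EG AG EF running).

Does not hold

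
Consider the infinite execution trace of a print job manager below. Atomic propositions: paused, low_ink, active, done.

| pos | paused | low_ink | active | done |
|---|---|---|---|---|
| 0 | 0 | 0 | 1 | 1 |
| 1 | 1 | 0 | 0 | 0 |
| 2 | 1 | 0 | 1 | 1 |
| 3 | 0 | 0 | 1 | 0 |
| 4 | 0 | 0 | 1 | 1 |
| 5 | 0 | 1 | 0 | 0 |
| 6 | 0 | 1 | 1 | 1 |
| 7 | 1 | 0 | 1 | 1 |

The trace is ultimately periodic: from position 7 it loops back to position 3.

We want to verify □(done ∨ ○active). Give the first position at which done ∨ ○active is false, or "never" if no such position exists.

never

done ∨ ○active holds at every position 0..7, and those are all the positions the trace ever visits, so the invariant □(done ∨ ○active) is never violated.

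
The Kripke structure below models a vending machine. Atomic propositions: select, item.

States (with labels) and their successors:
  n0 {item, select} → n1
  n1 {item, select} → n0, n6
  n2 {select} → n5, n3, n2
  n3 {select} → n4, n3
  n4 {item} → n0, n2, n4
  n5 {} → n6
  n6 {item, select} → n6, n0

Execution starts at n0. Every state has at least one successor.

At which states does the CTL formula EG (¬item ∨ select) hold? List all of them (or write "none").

States satisfying ¬item ∨ select: {n0, n1, n2, n3, n5, n6}.
States satisfying EG (¬item ∨ select): {n0, n1, n2, n3, n5, n6}.

{n0, n1, n2, n3, n5, n6}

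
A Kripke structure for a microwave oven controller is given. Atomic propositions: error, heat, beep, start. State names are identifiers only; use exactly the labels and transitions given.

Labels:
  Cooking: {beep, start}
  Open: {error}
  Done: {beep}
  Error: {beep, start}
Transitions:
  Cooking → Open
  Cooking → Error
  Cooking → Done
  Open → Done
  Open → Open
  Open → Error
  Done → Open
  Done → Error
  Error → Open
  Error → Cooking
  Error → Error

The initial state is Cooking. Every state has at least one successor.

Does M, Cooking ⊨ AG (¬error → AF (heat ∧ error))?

States satisfying ¬error → AF (heat ∧ error): {Open}.
States satisfying AG (¬error → AF (heat ∧ error)): ∅.
Cooking is reachable from Cooking and violates ¬error → AF (heat ∧ error), so AG fails at Cooking.
Cooking ∉ Sat(AG (¬error → AF (heat ∧ error))).

Does not hold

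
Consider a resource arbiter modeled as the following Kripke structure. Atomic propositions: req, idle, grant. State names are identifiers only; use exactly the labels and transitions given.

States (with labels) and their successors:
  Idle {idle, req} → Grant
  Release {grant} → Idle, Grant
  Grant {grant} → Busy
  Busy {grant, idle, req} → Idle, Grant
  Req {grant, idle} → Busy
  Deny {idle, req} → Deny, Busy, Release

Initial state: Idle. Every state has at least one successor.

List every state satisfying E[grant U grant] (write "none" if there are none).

States satisfying grant: {Release, Grant, Busy, Req}.
States satisfying E[grant U grant]: {Release, Grant, Busy, Req}.

{Release, Grant, Busy, Req}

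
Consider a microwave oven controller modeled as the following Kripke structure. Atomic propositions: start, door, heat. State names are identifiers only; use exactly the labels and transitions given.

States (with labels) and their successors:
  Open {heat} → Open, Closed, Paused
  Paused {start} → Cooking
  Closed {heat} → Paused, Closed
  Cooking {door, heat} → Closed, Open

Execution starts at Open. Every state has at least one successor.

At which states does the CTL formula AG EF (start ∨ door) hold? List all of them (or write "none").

States satisfying EF (start ∨ door): {Open, Paused, Closed, Cooking}.
States satisfying AG EF (start ∨ door): {Open, Paused, Closed, Cooking}.

{Open, Paused, Closed, Cooking}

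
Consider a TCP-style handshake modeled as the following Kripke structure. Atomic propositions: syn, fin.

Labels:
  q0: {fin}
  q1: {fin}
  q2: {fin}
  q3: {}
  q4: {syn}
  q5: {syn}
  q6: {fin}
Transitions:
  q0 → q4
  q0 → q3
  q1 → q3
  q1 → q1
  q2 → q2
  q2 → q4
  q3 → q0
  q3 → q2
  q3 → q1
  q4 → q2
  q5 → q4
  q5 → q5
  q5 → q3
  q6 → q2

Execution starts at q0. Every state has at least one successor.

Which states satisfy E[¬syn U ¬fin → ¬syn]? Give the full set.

{q0, q1, q2, q3, q6}

States satisfying ¬syn: {q0, q1, q2, q3, q6}.
States satisfying ¬fin → ¬syn: {q0, q1, q2, q3, q6}.
States satisfying E[¬syn U ¬fin → ¬syn]: {q0, q1, q2, q3, q6}.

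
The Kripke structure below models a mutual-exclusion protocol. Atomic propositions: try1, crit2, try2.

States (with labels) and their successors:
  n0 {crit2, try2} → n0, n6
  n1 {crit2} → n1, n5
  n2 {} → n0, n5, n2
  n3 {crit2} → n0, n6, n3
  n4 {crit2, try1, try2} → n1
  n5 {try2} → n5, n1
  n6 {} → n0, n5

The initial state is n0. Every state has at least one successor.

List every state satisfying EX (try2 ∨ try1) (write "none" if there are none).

{n0, n1, n2, n3, n5, n6}

States satisfying try2 ∨ try1: {n0, n4, n5}.
States satisfying EX (try2 ∨ try1): {n0, n1, n2, n3, n5, n6}.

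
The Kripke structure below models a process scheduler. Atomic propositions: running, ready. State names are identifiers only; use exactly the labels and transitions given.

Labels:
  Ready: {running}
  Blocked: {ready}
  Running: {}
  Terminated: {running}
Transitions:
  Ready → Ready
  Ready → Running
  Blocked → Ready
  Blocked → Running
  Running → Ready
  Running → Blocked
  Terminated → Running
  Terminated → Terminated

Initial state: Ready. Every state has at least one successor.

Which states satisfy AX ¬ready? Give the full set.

{Ready, Blocked, Terminated}

States satisfying ¬ready: {Ready, Running, Terminated}.
States satisfying AX ¬ready: {Ready, Blocked, Terminated}.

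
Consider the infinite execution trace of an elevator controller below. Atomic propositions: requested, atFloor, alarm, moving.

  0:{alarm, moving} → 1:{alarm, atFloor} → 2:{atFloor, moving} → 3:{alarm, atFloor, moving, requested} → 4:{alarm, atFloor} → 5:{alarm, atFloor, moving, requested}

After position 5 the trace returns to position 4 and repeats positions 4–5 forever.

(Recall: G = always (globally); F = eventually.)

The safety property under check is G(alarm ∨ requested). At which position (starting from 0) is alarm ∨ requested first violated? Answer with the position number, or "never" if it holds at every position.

Check alarm ∨ requested at each position in order: 0 ✓, 1 ✓.
At position 2 the labels are {atFloor, moving}, so alarm ∨ requested is false there. This is the first violation.

2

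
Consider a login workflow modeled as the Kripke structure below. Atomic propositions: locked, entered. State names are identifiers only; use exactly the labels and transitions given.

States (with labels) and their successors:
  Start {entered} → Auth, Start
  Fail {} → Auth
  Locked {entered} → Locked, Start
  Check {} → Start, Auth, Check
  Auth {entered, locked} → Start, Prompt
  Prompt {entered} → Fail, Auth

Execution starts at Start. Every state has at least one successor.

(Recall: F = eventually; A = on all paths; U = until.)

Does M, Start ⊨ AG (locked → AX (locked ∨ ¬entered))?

States satisfying locked → AX (locked ∨ ¬entered): {Start, Fail, Locked, Check, Prompt}.
States satisfying AG (locked → AX (locked ∨ ¬entered)): ∅.
Auth is reachable from Start and violates locked → AX (locked ∨ ¬entered), so AG fails at Start.
Start ∉ Sat(AG (locked → AX (locked ∨ ¬entered))).

Violated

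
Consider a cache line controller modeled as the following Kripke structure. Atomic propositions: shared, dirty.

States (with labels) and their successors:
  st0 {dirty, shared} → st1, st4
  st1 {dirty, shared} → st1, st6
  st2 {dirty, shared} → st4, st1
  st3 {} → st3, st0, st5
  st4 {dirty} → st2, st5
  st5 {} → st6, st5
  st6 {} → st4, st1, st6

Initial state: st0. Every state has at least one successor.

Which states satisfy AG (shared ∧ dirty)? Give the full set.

none

States satisfying shared ∧ dirty: {st0, st1, st2}.
States satisfying AG (shared ∧ dirty): ∅.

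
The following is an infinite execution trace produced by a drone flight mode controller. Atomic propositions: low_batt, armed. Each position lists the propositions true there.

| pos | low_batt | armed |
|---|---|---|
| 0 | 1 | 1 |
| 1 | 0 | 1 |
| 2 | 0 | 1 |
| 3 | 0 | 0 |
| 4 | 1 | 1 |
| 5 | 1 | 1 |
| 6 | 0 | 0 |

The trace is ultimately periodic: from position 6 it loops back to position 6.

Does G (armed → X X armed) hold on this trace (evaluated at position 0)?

armed → X X armed must hold at every position from 0 onward. It fails at position 1, so G (armed → X X armed) is false.
Positions where armed holds: 0, 1, 2, 4, 5.
Check X X armed at each: 0→ok, 1→fails, 2→ok, 4→fails, 5→fails.

Does not hold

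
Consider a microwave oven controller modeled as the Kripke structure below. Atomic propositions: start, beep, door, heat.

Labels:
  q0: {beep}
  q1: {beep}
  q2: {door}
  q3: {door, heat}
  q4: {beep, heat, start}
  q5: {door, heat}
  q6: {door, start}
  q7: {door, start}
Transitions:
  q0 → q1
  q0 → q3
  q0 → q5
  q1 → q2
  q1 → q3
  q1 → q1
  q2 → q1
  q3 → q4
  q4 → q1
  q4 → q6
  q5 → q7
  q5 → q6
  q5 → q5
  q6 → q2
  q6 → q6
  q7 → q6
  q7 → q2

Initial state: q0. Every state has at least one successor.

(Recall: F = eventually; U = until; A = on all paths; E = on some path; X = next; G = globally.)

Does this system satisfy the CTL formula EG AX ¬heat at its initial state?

Does not hold

States satisfying AX ¬heat: {q2, q4, q6, q7}.
States satisfying EG AX ¬heat: {q4, q6, q7}.
No suitable path/successor from q0 witnesses the formula.
q0 ∉ Sat(EG AX ¬heat).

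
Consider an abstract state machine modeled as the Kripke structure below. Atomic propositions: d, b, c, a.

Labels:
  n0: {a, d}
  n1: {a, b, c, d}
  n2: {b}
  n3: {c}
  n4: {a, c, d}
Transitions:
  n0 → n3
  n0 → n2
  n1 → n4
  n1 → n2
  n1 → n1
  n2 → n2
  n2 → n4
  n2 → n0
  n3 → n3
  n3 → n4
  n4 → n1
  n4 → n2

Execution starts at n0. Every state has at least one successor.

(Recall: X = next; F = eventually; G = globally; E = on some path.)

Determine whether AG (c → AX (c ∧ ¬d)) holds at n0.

States satisfying c → AX (c ∧ ¬d): {n0, n2}.
States satisfying AG (c → AX (c ∧ ¬d)): ∅.
n1 is reachable from n0 and violates c → AX (c ∧ ¬d), so AG fails at n0.
n0 ∉ Sat(AG (c → AX (c ∧ ¬d))).

Violated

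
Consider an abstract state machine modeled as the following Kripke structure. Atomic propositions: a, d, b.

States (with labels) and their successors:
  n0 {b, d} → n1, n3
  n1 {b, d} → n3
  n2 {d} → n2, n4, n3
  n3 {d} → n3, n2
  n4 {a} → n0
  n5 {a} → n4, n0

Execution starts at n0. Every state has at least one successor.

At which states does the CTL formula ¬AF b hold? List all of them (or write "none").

States satisfying b: {n0, n1}.
States satisfying AF b: {n0, n1, n4, n5}.
States satisfying ¬AF b: {n2, n3}.

{n2, n3}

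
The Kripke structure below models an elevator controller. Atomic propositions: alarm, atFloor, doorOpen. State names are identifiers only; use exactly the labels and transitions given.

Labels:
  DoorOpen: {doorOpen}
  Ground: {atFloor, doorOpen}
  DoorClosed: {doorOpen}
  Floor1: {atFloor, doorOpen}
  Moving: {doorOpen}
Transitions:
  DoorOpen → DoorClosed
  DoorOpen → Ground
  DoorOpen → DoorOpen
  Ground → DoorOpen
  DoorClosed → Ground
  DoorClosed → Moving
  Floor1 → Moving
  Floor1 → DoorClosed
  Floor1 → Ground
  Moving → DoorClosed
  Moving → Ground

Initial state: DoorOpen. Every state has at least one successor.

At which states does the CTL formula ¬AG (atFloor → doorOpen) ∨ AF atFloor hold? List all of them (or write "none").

{Ground, Floor1}

States satisfying atFloor → doorOpen: {DoorOpen, Ground, DoorClosed, Floor1, Moving}.
States satisfying AG (atFloor → doorOpen): {DoorOpen, Ground, DoorClosed, Floor1, Moving}.
States satisfying ¬AG (atFloor → doorOpen): ∅.
States satisfying atFloor: {Ground, Floor1}.
States satisfying AF atFloor: {Ground, Floor1}.
States satisfying ¬AG (atFloor → doorOpen) ∨ AF atFloor: {Ground, Floor1}.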